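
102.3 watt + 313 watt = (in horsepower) 0.5569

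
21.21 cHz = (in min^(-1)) 12.73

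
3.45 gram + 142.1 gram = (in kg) 0.1456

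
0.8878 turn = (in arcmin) 1.918e+04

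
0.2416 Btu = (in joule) 254.9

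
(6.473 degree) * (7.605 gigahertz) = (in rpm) 8.205e+09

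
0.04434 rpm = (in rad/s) 0.004643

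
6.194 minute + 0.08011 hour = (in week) 0.001091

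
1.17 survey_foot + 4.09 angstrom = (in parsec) 1.156e-17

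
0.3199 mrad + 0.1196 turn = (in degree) 43.07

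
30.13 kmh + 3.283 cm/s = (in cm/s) 840.2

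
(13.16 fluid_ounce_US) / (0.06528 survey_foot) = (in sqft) 0.2105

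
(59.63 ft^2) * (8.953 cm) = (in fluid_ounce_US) 1.677e+04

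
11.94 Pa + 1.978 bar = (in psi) 28.69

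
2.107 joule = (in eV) 1.315e+19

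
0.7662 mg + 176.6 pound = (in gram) 8.01e+04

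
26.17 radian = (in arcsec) 5.398e+06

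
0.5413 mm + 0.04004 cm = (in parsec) 3.052e-20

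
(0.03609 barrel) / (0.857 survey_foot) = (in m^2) 0.02197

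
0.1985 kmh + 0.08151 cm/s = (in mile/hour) 0.1252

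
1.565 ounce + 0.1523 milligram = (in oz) 1.565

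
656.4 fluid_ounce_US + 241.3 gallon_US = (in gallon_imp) 205.2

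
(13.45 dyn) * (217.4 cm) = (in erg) 2924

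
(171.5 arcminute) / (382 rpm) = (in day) 1.443e-08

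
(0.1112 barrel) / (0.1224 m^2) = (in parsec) 4.681e-18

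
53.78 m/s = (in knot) 104.5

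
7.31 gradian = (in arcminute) 394.7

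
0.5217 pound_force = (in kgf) 0.2366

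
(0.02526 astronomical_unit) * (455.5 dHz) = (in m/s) 1.721e+11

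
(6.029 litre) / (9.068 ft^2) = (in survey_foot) 0.02348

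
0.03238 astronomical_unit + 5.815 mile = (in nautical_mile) 2.616e+06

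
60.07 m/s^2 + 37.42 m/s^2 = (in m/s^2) 97.49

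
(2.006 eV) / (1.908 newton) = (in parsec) 5.459e-36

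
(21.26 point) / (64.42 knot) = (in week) 3.742e-10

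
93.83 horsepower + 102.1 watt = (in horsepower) 93.97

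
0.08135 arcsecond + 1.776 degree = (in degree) 1.776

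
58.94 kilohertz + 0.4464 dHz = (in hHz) 589.4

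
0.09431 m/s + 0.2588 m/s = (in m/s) 0.3531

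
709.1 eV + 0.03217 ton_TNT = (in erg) 1.346e+15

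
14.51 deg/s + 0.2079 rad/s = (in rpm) 4.404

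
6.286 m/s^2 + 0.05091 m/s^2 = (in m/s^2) 6.337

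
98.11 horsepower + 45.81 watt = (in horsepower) 98.17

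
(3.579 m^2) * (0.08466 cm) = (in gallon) 0.8004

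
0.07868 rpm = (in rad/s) 0.008239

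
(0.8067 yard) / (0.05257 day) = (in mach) 4.77e-07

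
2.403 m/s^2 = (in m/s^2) 2.403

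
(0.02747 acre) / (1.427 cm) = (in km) 7.79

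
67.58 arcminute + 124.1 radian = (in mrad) 1.241e+05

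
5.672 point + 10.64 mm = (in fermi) 1.264e+13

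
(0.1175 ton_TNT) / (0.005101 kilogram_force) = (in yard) 1.075e+10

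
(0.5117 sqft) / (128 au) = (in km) 2.483e-18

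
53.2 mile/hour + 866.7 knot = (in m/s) 469.7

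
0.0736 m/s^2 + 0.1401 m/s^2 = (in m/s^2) 0.2137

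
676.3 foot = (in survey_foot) 676.3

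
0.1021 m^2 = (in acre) 2.523e-05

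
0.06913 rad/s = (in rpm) 0.6601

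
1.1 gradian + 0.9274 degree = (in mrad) 33.46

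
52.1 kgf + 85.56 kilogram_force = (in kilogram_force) 137.7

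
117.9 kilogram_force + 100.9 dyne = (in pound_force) 259.9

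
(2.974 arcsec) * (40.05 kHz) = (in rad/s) 0.5775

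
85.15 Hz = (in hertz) 85.15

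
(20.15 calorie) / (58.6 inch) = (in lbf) 12.73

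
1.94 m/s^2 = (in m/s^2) 1.94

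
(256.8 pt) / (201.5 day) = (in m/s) 5.204e-09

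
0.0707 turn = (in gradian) 28.28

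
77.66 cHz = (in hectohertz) 0.007766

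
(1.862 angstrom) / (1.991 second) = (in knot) 1.818e-10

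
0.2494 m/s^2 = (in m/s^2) 0.2494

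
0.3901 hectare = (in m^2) 3901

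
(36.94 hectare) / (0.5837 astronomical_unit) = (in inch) 0.0001666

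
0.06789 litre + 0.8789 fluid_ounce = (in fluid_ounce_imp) 3.304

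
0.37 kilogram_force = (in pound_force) 0.8157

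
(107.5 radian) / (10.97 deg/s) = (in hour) 0.156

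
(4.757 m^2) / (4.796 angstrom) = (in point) 2.812e+13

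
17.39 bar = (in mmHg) 1.304e+04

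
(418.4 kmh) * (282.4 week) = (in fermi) 1.985e+25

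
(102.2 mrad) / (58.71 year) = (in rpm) 5.271e-10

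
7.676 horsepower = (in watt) 5724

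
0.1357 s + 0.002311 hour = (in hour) 0.002349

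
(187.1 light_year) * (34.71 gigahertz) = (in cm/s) 6.144e+30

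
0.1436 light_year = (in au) 9081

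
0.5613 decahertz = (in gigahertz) 5.613e-09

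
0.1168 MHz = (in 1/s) 1.168e+05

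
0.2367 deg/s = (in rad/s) 0.004131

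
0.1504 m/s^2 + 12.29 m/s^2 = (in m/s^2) 12.44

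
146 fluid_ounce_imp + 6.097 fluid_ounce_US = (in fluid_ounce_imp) 152.3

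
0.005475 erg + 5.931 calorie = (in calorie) 5.931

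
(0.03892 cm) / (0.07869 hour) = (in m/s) 1.374e-06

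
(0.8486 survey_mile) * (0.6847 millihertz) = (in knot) 1.818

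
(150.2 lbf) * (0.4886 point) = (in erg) 1.152e+06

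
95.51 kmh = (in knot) 51.57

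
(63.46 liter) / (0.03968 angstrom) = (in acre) 3.952e+06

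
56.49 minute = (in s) 3389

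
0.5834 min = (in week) 5.788e-05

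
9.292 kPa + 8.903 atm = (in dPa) 9.114e+06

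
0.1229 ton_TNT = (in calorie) 1.229e+08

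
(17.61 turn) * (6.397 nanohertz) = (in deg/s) 4.055e-05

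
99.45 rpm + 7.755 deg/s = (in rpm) 100.7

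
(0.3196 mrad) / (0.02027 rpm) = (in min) 0.002509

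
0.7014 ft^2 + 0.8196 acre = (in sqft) 3.57e+04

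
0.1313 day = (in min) 189.1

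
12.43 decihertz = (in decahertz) 0.1243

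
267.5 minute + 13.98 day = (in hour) 340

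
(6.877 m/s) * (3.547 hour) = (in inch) 3.457e+06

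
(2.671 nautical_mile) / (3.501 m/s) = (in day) 0.01635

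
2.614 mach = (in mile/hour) 1991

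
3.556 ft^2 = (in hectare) 3.304e-05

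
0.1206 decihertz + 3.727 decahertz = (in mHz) 3.728e+04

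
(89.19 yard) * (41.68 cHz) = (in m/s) 33.99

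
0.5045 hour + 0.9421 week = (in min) 9527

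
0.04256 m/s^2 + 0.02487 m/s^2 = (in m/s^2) 0.06743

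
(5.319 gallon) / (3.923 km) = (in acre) 1.268e-09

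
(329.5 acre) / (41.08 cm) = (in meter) 3.246e+06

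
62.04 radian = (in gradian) 3950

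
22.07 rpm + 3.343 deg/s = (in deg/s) 135.8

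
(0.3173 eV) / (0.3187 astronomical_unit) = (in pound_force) 2.397e-31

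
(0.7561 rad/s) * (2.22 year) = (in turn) 8.425e+06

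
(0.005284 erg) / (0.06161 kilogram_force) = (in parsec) 2.834e-26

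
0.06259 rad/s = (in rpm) 0.5977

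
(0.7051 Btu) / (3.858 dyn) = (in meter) 1.928e+07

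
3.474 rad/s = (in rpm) 33.17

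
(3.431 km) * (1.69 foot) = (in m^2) 1767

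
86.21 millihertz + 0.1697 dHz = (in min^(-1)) 6.191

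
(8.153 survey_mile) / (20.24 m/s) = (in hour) 0.1801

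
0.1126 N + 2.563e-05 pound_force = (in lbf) 0.02534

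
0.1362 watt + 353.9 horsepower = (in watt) 2.639e+05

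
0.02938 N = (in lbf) 0.006605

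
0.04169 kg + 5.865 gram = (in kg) 0.04756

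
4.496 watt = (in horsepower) 0.006029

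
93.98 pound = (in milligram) 4.263e+07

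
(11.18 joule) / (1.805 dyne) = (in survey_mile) 384.9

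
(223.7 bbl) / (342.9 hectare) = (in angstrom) 1.037e+05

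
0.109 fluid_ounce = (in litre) 0.003224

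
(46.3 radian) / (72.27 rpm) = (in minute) 0.102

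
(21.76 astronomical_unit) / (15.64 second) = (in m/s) 2.081e+11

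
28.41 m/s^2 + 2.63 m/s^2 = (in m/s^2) 31.04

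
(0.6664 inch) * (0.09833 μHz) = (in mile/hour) 3.723e-09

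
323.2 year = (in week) 1.685e+04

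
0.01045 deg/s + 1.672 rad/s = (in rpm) 15.97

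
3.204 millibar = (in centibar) 0.3204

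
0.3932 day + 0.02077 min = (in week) 0.05617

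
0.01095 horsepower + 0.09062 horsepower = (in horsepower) 0.1016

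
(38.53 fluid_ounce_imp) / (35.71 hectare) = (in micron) 0.003066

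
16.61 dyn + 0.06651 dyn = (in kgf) 1.701e-05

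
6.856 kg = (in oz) 241.8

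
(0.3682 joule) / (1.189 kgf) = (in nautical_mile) 1.705e-05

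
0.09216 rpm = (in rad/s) 0.009651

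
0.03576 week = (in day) 0.2503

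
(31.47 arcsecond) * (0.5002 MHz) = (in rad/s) 76.32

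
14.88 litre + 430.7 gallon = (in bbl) 10.35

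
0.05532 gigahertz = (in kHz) 5.532e+04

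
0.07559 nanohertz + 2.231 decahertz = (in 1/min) 1339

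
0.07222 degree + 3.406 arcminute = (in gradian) 0.1433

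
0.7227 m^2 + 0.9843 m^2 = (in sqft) 18.37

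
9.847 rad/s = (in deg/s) 564.2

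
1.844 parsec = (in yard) 6.223e+16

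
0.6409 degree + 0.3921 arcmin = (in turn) 0.001798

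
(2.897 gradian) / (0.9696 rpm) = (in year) 1.421e-08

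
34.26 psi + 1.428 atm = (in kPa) 380.9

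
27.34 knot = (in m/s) 14.06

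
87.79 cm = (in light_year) 9.279e-17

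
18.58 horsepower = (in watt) 1.386e+04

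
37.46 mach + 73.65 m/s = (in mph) 2.87e+04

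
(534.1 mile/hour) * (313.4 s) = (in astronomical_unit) 5.002e-07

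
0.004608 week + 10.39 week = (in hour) 1746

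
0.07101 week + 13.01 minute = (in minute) 728.8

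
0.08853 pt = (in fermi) 3.123e+10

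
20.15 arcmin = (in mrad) 5.861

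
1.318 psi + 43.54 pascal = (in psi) 1.324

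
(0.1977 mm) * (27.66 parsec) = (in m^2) 1.687e+14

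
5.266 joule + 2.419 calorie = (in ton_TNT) 3.678e-09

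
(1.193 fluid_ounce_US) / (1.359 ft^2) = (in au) 1.868e-15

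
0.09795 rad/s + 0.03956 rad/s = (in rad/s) 0.1375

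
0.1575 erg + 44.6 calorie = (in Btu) 0.1769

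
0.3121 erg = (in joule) 3.121e-08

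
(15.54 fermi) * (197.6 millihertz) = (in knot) 5.969e-15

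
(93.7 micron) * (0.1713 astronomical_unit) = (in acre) 593.3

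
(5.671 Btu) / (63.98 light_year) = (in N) 9.885e-15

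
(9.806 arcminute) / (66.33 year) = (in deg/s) 7.813e-11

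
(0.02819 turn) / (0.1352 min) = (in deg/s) 1.251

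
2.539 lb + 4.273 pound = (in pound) 6.812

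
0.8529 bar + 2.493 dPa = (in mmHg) 639.7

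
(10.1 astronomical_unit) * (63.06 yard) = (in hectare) 8.712e+09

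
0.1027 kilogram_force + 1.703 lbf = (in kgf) 0.8752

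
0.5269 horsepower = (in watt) 392.9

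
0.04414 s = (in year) 1.4e-09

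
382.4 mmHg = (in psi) 7.394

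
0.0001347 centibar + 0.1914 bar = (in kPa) 19.14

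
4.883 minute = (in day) 0.003391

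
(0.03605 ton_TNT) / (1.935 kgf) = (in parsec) 2.576e-10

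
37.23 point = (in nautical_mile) 7.092e-06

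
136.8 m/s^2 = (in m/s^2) 136.8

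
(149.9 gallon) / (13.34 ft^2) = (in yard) 0.5007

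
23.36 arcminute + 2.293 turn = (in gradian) 917.6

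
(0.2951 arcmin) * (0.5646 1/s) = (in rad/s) 4.847e-05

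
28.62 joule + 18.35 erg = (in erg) 2.862e+08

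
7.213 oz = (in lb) 0.4508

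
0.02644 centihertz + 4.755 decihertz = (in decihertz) 4.758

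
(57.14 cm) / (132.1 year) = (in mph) 3.068e-10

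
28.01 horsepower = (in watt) 2.089e+04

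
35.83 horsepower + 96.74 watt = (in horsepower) 35.96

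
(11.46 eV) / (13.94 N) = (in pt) 3.734e-16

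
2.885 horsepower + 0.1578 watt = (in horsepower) 2.885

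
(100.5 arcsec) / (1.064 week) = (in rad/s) 7.572e-10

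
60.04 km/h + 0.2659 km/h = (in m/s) 16.75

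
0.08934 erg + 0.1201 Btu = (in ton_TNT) 3.028e-08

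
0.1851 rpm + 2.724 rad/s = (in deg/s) 157.2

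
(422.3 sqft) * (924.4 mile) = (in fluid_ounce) 1.974e+12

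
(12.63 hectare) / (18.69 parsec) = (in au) 1.464e-24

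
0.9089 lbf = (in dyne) 4.043e+05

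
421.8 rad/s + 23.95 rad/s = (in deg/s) 2.554e+04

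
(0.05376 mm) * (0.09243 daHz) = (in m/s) 4.969e-05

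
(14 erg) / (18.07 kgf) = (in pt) 2.239e-05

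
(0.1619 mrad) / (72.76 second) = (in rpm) 2.125e-05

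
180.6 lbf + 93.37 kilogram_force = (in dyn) 1.719e+08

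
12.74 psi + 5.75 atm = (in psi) 97.24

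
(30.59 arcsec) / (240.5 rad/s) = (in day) 7.137e-12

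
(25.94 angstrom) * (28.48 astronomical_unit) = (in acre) 2.731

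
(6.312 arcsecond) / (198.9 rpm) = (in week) 2.429e-12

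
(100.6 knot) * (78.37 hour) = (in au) 9.76e-05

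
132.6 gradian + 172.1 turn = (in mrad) 1.083e+06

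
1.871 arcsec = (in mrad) 0.009071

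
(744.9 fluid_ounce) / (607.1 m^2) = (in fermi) 3.629e+10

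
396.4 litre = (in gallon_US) 104.7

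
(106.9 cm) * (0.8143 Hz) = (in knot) 1.692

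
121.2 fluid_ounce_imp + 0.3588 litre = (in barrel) 0.02392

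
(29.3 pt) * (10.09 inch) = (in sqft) 0.02851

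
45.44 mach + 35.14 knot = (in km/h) 5.577e+04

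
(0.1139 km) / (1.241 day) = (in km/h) 0.003824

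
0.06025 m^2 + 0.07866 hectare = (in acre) 0.1944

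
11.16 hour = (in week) 0.06643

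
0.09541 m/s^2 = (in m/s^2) 0.09541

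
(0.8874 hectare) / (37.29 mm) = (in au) 1.591e-06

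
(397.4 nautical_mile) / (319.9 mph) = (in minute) 85.77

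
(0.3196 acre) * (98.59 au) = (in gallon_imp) 4.196e+18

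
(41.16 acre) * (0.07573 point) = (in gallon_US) 1176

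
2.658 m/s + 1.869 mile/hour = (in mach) 0.01026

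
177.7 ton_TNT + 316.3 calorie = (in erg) 7.435e+18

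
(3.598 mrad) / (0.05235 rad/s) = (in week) 1.136e-07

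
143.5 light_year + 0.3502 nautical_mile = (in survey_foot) 4.454e+18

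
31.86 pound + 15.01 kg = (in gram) 2.946e+04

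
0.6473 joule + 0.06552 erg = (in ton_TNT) 1.547e-10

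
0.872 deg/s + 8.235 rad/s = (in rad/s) 8.25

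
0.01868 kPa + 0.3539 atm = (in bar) 0.3588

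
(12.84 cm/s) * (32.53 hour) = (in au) 1.005e-07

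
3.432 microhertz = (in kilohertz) 3.432e-09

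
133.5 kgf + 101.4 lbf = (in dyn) 1.76e+08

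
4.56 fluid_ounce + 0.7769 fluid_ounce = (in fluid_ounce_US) 5.337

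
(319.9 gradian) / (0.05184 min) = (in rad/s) 1.616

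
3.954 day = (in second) 3.416e+05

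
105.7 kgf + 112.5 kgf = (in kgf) 218.2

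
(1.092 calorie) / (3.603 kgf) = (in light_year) 1.367e-17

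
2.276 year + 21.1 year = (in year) 23.38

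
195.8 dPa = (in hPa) 0.1958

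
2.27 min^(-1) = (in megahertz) 3.783e-08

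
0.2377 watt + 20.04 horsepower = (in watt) 1.494e+04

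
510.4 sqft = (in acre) 0.01172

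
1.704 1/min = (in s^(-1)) 0.0284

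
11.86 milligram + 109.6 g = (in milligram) 1.096e+05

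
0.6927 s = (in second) 0.6927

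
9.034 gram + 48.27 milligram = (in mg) 9082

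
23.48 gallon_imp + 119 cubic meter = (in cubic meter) 119.1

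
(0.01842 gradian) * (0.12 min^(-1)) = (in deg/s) 3.316e-05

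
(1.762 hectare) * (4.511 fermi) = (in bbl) 4.999e-10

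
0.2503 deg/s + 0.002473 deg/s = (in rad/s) 0.004412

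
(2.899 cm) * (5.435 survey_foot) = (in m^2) 0.04802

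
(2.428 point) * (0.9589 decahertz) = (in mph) 0.01837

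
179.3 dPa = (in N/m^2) 17.93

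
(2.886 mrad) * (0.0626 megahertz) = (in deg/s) 1.035e+04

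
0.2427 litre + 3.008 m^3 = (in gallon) 794.7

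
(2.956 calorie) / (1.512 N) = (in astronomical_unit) 5.468e-11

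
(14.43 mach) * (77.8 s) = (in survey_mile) 237.5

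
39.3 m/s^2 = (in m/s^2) 39.3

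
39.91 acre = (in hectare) 16.15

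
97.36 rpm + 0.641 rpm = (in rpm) 98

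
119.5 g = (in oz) 4.215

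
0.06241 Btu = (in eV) 4.11e+20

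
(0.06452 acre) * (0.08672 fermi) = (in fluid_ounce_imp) 7.969e-10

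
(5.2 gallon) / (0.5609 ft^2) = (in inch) 14.87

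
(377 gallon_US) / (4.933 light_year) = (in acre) 7.556e-21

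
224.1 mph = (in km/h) 360.7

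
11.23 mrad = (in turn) 0.001787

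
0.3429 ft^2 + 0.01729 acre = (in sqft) 753.5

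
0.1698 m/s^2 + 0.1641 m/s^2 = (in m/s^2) 0.3339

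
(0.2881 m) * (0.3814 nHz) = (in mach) 3.227e-13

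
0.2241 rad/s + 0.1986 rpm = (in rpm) 2.339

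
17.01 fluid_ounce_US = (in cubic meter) 0.000503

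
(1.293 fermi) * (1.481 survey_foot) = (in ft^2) 6.283e-15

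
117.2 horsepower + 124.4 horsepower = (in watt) 1.802e+05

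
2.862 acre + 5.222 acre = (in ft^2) 3.521e+05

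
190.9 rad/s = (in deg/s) 1.094e+04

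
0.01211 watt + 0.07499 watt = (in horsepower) 0.0001168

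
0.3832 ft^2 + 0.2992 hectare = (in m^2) 2992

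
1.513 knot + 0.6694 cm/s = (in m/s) 0.785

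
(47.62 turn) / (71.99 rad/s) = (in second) 4.156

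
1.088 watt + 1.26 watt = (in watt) 2.348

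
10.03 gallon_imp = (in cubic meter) 0.0456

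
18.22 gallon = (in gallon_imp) 15.17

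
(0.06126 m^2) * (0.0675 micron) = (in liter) 4.135e-06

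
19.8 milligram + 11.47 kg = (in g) 1.147e+04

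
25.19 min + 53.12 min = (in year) 0.000149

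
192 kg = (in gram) 1.92e+05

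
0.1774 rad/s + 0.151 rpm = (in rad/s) 0.1932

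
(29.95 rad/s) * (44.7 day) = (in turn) 1.841e+07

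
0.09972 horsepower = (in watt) 74.36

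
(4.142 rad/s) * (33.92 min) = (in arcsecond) 1.739e+09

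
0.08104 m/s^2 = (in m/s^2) 0.08104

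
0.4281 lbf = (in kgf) 0.1942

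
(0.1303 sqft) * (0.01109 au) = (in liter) 2.008e+10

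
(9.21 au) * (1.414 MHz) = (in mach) 5.722e+15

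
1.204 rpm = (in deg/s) 7.224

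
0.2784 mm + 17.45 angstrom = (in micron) 278.4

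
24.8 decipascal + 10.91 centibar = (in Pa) 1.091e+04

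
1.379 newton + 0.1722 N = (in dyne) 1.551e+05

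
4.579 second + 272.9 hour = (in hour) 272.9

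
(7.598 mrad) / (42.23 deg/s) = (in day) 1.193e-07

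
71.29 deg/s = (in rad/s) 1.244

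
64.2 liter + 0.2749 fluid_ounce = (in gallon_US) 16.96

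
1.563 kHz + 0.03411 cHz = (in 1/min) 9.378e+04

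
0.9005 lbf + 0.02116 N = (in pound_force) 0.9053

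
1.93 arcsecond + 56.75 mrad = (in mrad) 56.76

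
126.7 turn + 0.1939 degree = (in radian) 796.1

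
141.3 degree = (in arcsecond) 5.087e+05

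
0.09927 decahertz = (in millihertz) 992.7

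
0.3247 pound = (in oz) 5.195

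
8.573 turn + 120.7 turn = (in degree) 4.654e+04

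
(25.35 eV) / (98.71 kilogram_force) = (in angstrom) 4.196e-11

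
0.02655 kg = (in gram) 26.55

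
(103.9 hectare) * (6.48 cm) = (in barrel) 4.235e+05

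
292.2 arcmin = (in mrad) 85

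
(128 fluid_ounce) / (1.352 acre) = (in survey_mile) 4.299e-10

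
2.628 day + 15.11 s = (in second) 2.271e+05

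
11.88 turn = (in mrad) 7.464e+04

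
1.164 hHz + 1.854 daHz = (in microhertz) 1.349e+08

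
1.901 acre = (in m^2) 7693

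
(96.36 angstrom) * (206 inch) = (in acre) 1.246e-11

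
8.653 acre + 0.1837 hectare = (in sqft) 3.967e+05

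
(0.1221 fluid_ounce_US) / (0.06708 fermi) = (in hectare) 5.383e+06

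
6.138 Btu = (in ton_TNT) 1.548e-06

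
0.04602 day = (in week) 0.006574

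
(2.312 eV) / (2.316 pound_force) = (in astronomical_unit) 2.404e-31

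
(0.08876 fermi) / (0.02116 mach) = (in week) 2.037e-23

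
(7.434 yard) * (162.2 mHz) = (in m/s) 1.103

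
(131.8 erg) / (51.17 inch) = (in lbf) 2.28e-06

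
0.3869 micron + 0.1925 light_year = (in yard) 1.992e+15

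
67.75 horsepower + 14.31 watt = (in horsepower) 67.77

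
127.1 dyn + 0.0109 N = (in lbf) 0.002736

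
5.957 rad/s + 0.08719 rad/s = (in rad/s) 6.044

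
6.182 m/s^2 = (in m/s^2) 6.182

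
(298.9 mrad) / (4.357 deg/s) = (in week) 6.499e-06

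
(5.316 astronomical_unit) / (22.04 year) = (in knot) 2224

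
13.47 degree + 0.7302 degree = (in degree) 14.2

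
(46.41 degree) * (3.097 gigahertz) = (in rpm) 2.396e+10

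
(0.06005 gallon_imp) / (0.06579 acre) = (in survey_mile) 6.371e-10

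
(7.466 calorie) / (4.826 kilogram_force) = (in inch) 25.99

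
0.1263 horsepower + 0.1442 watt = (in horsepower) 0.1265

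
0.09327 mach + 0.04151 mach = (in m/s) 45.89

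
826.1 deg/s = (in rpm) 137.7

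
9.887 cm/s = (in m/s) 0.09887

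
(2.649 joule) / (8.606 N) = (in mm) 307.8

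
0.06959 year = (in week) 3.629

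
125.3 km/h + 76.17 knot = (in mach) 0.2173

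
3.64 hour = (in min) 218.4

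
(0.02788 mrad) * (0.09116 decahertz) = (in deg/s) 0.001456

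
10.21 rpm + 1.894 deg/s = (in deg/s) 63.15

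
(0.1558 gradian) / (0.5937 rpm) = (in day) 4.556e-07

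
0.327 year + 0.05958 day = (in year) 0.3272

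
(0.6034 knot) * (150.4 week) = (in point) 8.004e+10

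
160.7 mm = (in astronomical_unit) 1.074e-12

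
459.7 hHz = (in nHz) 4.597e+13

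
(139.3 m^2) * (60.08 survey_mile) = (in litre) 1.347e+10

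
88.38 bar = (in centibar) 8838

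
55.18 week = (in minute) 5.562e+05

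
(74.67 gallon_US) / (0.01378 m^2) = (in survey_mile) 0.01275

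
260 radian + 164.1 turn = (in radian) 1291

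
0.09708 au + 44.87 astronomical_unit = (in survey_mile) 4.18e+09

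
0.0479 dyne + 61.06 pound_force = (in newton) 271.6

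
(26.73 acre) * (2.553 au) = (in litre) 4.131e+19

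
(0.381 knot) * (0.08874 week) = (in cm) 1.052e+06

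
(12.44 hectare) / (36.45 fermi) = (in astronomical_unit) 2.281e+07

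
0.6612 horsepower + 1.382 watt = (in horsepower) 0.6631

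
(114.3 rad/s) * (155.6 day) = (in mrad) 1.537e+12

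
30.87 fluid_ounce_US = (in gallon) 0.2412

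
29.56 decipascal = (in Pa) 2.956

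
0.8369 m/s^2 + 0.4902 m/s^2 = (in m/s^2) 1.327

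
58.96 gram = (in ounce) 2.08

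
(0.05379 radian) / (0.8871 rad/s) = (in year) 1.923e-09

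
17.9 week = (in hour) 3007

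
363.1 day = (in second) 3.137e+07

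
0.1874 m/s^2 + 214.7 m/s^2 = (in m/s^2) 214.9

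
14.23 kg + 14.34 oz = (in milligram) 1.464e+07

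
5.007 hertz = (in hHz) 0.05007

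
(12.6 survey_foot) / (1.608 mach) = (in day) 8.118e-08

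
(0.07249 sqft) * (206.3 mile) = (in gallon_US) 5.907e+05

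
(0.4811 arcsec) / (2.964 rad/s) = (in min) 1.312e-08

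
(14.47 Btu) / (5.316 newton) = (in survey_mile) 1.784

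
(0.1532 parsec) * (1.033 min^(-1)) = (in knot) 1.582e+14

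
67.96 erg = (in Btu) 6.441e-09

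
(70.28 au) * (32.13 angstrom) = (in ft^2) 3.636e+05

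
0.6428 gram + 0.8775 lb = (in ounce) 14.06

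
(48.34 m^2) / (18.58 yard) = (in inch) 112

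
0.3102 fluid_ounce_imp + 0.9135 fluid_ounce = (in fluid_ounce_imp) 1.261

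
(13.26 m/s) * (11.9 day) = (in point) 3.865e+10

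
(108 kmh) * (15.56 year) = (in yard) 1.61e+10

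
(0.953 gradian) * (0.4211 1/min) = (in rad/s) 0.0001051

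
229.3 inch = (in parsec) 1.888e-16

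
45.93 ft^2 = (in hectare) 0.0004267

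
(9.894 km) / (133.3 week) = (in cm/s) 0.01227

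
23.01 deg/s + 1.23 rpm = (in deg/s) 30.39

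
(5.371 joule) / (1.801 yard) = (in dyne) 3.261e+05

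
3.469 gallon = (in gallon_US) 3.469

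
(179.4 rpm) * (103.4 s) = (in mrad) 1.943e+06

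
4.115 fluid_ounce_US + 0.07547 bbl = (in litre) 12.12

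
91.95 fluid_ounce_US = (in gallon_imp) 0.5982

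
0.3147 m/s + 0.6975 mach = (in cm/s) 2.378e+04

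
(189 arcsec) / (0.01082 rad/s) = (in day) 9.802e-07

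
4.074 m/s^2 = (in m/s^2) 4.074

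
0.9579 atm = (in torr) 728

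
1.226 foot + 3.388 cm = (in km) 0.0004076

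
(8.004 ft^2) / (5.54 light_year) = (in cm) 1.419e-15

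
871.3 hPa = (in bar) 0.8713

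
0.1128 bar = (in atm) 0.1113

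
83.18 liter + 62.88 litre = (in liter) 146.1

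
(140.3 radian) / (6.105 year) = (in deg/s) 4.175e-05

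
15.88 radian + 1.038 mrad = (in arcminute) 5.459e+04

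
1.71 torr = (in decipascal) 2280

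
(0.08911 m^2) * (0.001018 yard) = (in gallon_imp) 0.01825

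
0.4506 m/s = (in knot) 0.8759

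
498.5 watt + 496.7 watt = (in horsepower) 1.335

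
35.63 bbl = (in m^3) 5.665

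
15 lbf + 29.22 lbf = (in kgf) 20.06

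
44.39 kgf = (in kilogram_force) 44.39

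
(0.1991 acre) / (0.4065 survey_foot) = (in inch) 2.56e+05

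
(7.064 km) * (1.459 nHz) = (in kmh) 3.71e-05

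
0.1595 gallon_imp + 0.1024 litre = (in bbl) 0.005205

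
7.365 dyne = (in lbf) 1.656e-05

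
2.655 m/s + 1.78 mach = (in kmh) 2191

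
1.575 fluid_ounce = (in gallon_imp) 0.01025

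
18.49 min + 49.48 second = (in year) 3.675e-05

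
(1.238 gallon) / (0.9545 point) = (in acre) 0.003439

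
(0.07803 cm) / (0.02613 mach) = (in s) 8.77e-05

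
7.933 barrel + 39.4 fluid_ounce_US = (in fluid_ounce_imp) 4.443e+04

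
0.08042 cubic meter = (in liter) 80.42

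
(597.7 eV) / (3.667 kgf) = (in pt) 7.549e-15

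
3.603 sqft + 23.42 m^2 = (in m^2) 23.75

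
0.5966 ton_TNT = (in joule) 2.496e+09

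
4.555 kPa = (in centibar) 4.555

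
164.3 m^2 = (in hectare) 0.01643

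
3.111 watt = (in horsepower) 0.004172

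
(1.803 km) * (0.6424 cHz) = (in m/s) 11.58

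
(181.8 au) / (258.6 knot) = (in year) 6483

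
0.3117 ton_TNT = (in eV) 8.14e+27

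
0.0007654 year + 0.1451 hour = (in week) 0.04077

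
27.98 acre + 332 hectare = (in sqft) 3.695e+07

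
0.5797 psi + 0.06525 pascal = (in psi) 0.5797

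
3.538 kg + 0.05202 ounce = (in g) 3539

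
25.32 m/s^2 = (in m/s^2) 25.32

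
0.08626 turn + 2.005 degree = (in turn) 0.09183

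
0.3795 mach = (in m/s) 129.2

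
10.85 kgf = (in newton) 106.4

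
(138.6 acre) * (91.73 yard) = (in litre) 4.705e+10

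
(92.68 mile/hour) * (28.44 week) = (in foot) 2.338e+09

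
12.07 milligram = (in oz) 0.0004258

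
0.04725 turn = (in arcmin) 1021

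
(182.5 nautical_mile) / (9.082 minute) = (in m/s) 620.3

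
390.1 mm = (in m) 0.3901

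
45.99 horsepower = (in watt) 3.429e+04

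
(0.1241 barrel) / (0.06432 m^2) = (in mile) 0.0001906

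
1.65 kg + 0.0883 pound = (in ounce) 59.61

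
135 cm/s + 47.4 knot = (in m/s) 25.73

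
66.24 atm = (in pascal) 6.712e+06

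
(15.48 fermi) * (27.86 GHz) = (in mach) 1.267e-06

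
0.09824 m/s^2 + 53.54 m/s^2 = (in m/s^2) 53.64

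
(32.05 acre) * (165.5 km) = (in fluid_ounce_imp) 7.555e+14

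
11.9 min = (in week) 0.001181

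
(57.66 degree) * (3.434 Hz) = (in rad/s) 3.456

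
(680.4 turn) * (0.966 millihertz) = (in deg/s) 236.6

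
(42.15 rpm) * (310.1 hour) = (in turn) 7.842e+05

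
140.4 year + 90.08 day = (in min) 7.392e+07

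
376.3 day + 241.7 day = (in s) 5.34e+07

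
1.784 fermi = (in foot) 5.853e-15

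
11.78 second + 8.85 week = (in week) 8.85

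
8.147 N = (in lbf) 1.832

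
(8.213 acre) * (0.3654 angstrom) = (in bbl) 7.639e-06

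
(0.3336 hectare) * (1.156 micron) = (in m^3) 0.003856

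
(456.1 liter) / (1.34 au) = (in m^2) 2.275e-12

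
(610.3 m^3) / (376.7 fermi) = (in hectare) 1.62e+11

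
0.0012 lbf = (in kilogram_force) 0.0005443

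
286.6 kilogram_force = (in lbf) 631.8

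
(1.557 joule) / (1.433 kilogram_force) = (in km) 0.0001108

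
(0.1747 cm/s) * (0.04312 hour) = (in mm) 271.2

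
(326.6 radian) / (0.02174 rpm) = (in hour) 39.85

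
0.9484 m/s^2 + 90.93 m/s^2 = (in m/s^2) 91.88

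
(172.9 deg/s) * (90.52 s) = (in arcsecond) 5.634e+07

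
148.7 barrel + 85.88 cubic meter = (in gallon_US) 2.893e+04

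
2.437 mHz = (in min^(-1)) 0.1462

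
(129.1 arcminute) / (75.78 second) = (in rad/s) 0.0004956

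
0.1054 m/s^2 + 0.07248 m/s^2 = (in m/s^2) 0.1779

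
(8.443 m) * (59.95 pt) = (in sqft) 1.922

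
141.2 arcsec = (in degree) 0.03922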